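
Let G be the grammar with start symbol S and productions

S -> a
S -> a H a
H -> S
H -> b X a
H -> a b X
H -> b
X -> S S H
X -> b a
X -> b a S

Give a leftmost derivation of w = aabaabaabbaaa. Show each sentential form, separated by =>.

S => aHa => aabXa => aabSSHa => aabaSHa => aabaaHaHa => aabaabaHa => aabaabaabXa => aabaabaabbaSa => aabaabaabbaaa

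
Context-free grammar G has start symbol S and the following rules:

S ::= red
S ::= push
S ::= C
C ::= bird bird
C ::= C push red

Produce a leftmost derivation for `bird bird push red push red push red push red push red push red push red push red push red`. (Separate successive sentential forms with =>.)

S => C => C push red => C push red push red => C push red push red push red => C push red push red push red push red => C push red push red push red push red push red => C push red push red push red push red push red push red => C push red push red push red push red push red push red push red => C push red push red push red push red push red push red push red push red => C push red push red push red push red push red push red push red push red push red => bird bird push red push red push red push red push red push red push red push red push red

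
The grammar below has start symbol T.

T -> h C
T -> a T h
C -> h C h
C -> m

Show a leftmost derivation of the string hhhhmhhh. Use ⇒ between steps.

T ⇒ hC ⇒ hhCh ⇒ hhhChh ⇒ hhhhChhh ⇒ hhhhmhhh

T ⇒ hC   [T -> h C]
hC ⇒ hhCh   [C -> h C h]
hhCh ⇒ hhhChh   [C -> h C h]
hhhChh ⇒ hhhhChhh   [C -> h C h]
hhhhChhh ⇒ hhhhmhhh   [C -> m]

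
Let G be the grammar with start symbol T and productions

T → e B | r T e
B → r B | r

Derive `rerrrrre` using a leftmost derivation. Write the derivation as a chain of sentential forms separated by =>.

T => rTe => reBe => rerBe => rerrBe => rerrrBe => rerrrrBe => rerrrrre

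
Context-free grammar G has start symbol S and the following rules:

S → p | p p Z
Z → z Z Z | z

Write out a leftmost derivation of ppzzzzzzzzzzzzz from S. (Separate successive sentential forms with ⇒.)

S ⇒ ppZ   [S → p p Z]
ppZ ⇒ ppzZZ   [Z → z Z Z]
ppzZZ ⇒ ppzzZZZ   [Z → z Z Z]
ppzzZZZ ⇒ ppzzzZZZZ   [Z → z Z Z]
ppzzzZZZZ ⇒ ppzzzzZZZ   [Z → z]
ppzzzzZZZ ⇒ ppzzzzzZZ   [Z → z]
ppzzzzzZZ ⇒ ppzzzzzzZZZ   [Z → z Z Z]
ppzzzzzzZZZ ⇒ ppzzzzzzzZZ   [Z → z]
ppzzzzzzzZZ ⇒ ppzzzzzzzzZ   [Z → z]
ppzzzzzzzzZ ⇒ ppzzzzzzzzzZZ   [Z → z Z Z]
ppzzzzzzzzzZZ ⇒ ppzzzzzzzzzzZ   [Z → z]
ppzzzzzzzzzzZ ⇒ ppzzzzzzzzzzzZZ   [Z → z Z Z]
ppzzzzzzzzzzzZZ ⇒ ppzzzzzzzzzzzzZ   [Z → z]
ppzzzzzzzzzzzzZ ⇒ ppzzzzzzzzzzzzz   [Z → z]

S⇒ppZ⇒ppzZZ⇒ppzzZZZ⇒ppzzzZZZZ⇒ppzzzzZZZ⇒ppzzzzzZZ⇒ppzzzzzzZZZ⇒ppzzzzzzzZZ⇒ppzzzzzzzzZ⇒ppzzzzzzzzzZZ⇒ppzzzzzzzzzzZ⇒ppzzzzzzzzzzzZZ⇒ppzzzzzzzzzzzzZ⇒ppzzzzzzzzzzzzz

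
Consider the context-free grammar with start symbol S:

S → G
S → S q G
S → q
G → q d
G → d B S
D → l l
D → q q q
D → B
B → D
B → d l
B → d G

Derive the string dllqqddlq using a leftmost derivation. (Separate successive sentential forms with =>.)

S => G => dBS => dDS => dllS => dllSqG => dllqqG => dllqqdBS => dllqqddlS => dllqqddlq

S => G   [S → G]
G => dBS   [G → d B S]
dBS => dDS   [B → D]
dDS => dllS   [D → l l]
dllS => dllSqG   [S → S q G]
dllSqG => dllqqG   [S → q]
dllqqG => dllqqdBS   [G → d B S]
dllqqdBS => dllqqddlS   [B → d l]
dllqqddlS => dllqqddlq   [S → q]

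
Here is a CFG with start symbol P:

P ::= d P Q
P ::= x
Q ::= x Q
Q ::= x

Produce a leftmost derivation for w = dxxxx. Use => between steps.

P => dPQ => dxQ => dxxQ => dxxxQ => dxxxx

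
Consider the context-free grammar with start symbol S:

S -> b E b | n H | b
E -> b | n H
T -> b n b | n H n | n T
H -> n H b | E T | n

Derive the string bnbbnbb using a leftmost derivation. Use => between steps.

S => bEb   [S -> b E b]
bEb => bnHb   [E -> n H]
bnHb => bnETb   [H -> E T]
bnETb => bnbTb   [E -> b]
bnbTb => bnbbnbb   [T -> b n b]

S => bEb => bnHb => bnETb => bnbTb => bnbbnbb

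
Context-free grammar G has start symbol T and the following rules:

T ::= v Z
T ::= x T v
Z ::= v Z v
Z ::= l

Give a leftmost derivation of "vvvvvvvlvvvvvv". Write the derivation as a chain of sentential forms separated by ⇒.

T ⇒ vZ ⇒ vvZv ⇒ vvvZvv ⇒ vvvvZvvv ⇒ vvvvvZvvvv ⇒ vvvvvvZvvvvv ⇒ vvvvvvvZvvvvvv ⇒ vvvvvvvlvvvvvv

T ⇒ vZ   [T ::= v Z]
vZ ⇒ vvZv   [Z ::= v Z v]
vvZv ⇒ vvvZvv   [Z ::= v Z v]
vvvZvv ⇒ vvvvZvvv   [Z ::= v Z v]
vvvvZvvv ⇒ vvvvvZvvvv   [Z ::= v Z v]
vvvvvZvvvv ⇒ vvvvvvZvvvvv   [Z ::= v Z v]
vvvvvvZvvvvv ⇒ vvvvvvvZvvvvvv   [Z ::= v Z v]
vvvvvvvZvvvvvv ⇒ vvvvvvvlvvvvvv   [Z ::= l]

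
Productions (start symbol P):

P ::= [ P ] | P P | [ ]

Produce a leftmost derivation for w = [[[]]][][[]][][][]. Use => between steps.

P => PP => PPP => [P]PP => [[P]]PP => [[[]]]PP => [[[]]][]P => [[[]]][]PP => [[[]]][][P]P => [[[]]][][[]]P => [[[]]][][[]]PP => [[[]]][][[]][]P => [[[]]][][[]][]PP => [[[]]][][[]][][]P => [[[]]][][[]][][][]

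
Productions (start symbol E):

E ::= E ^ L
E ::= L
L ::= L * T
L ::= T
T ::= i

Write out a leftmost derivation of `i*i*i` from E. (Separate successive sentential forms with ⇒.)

E ⇒ L   [E ::= L]
L ⇒ L*T   [L ::= L * T]
L*T ⇒ L*T*T   [L ::= L * T]
L*T*T ⇒ T*T*T   [L ::= T]
T*T*T ⇒ i*T*T   [T ::= i]
i*T*T ⇒ i*i*T   [T ::= i]
i*i*T ⇒ i*i*i   [T ::= i]

E ⇒ L ⇒ L*T ⇒ L*T*T ⇒ T*T*T ⇒ i*T*T ⇒ i*i*T ⇒ i*i*i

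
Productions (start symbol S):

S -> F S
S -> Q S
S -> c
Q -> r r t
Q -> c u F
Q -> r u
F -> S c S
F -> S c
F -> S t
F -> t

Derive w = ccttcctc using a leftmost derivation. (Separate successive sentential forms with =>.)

S => FS   [S -> F S]
FS => StS   [F -> S t]
StS => FStS   [S -> F S]
FStS => ScSStS   [F -> S c S]
ScSStS => ccSStS   [S -> c]
ccSStS => ccFSStS   [S -> F S]
ccFSStS => cctSStS   [F -> t]
cctSStS => cctFSStS   [S -> F S]
cctFSStS => ccttSStS   [F -> t]
ccttSStS => ccttcStS   [S -> c]
ccttcStS => ccttcctS   [S -> c]
ccttcctS => ccttcctc   [S -> c]

S=>FS=>StS=>FStS=>ScSStS=>ccSStS=>ccFSStS=>cctSStS=>cctFSStS=>ccttSStS=>ccttcStS=>ccttcctS=>ccttcctc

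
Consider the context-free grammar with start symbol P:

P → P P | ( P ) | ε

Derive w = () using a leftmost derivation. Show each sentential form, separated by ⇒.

P ⇒ PP ⇒ PPP ⇒ PPPP ⇒ PPPPP ⇒ PPPPPP ⇒ (P)PPPPP ⇒ ()PPPPP ⇒ ()PPPP ⇒ ()PPP ⇒ ()PP ⇒ ()P ⇒ ()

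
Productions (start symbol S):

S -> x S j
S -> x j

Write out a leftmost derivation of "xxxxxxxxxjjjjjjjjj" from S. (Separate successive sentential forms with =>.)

S=>xSj=>xxSjj=>xxxSjjj=>xxxxSjjjj=>xxxxxSjjjjj=>xxxxxxSjjjjjj=>xxxxxxxSjjjjjjj=>xxxxxxxxSjjjjjjjj=>xxxxxxxxxjjjjjjjjj

S => xSj   [S -> x S j]
xSj => xxSjj   [S -> x S j]
xxSjj => xxxSjjj   [S -> x S j]
xxxSjjj => xxxxSjjjj   [S -> x S j]
xxxxSjjjj => xxxxxSjjjjj   [S -> x S j]
xxxxxSjjjjj => xxxxxxSjjjjjj   [S -> x S j]
xxxxxxSjjjjjj => xxxxxxxSjjjjjjj   [S -> x S j]
xxxxxxxSjjjjjjj => xxxxxxxxSjjjjjjjj   [S -> x S j]
xxxxxxxxSjjjjjjjj => xxxxxxxxxjjjjjjjjj   [S -> x j]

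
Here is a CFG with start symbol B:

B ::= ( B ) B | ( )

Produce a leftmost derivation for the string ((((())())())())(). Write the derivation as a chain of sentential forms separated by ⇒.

B ⇒ (B)B ⇒ ((B)B)B ⇒ (((B)B)B)B ⇒ ((((B)B)B)B)B ⇒ ((((())B)B)B)B ⇒ ((((())())B)B)B ⇒ ((((())())())B)B ⇒ ((((())())())())B ⇒ ((((())())())())()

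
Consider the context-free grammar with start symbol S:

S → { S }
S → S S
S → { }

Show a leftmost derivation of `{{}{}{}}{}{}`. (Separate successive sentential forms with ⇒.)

S⇒SS⇒SSS⇒{S}SS⇒{SS}SS⇒{SSS}SS⇒{{}SS}SS⇒{{}{}S}SS⇒{{}{}{}}SS⇒{{}{}{}}{}S⇒{{}{}{}}{}{}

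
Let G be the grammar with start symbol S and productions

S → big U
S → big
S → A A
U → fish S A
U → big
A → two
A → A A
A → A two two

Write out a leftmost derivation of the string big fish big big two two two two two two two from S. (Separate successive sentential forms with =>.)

S => big U => big fish S A => big fish big U A => big fish big big A => big fish big big A A => big fish big big A A A => big fish big big A A A A => big fish big big A two two A A A => big fish big big A A two two A A A => big fish big big two A two two A A A => big fish big big two two two two A A A => big fish big big two two two two two A A => big fish big big two two two two two two A => big fish big big two two two two two two two

S => big U   [S → big U]
big U => big fish S A   [U → fish S A]
big fish S A => big fish big U A   [S → big U]
big fish big U A => big fish big big A   [U → big]
big fish big big A => big fish big big A A   [A → A A]
big fish big big A A => big fish big big A A A   [A → A A]
big fish big big A A A => big fish big big A A A A   [A → A A]
big fish big big A A A A => big fish big big A two two A A A   [A → A two two]
big fish big big A two two A A A => big fish big big A A two two A A A   [A → A A]
big fish big big A A two two A A A => big fish big big two A two two A A A   [A → two]
big fish big big two A two two A A A => big fish big big two two two two A A A   [A → two]
big fish big big two two two two A A A => big fish big big two two two two two A A   [A → two]
big fish big big two two two two two A A => big fish big big two two two two two two A   [A → two]
big fish big big two two two two two two A => big fish big big two two two two two two two   [A → two]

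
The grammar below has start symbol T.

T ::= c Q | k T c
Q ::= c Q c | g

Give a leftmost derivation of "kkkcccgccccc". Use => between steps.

T => kTc   [T ::= k T c]
kTc => kkTcc   [T ::= k T c]
kkTcc => kkkTccc   [T ::= k T c]
kkkTccc => kkkcQccc   [T ::= c Q]
kkkcQccc => kkkccQcccc   [Q ::= c Q c]
kkkccQcccc => kkkcccQccccc   [Q ::= c Q c]
kkkcccQccccc => kkkcccgccccc   [Q ::= g]

T => kTc => kkTcc => kkkTccc => kkkcQccc => kkkccQcccc => kkkcccQccccc => kkkcccgccccc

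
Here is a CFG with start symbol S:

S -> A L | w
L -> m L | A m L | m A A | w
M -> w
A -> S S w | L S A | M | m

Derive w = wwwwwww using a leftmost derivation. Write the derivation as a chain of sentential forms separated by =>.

S => AL   [S -> A L]
AL => SSwL   [A -> S S w]
SSwL => wSwL   [S -> w]
wSwL => wALwL   [S -> A L]
wALwL => wSSwLwL   [A -> S S w]
wSSwLwL => wwSwLwL   [S -> w]
wwSwLwL => wwwwLwL   [S -> w]
wwwwLwL => wwwwwwL   [L -> w]
wwwwwwL => wwwwwww   [L -> w]

S => AL => SSwL => wSwL => wALwL => wSSwLwL => wwSwLwL => wwwwLwL => wwwwwwL => wwwwwww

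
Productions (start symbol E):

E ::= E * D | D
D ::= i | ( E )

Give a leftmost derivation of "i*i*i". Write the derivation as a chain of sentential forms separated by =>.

E => E*D => E*D*D => D*D*D => i*D*D => i*i*D => i*i*i

E => E*D   [E ::= E * D]
E*D => E*D*D   [E ::= E * D]
E*D*D => D*D*D   [E ::= D]
D*D*D => i*D*D   [D ::= i]
i*D*D => i*i*D   [D ::= i]
i*i*D => i*i*i   [D ::= i]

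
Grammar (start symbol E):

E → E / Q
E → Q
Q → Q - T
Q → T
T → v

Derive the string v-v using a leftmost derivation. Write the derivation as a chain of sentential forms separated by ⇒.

E⇒Q⇒Q-T⇒T-T⇒v-T⇒v-v

E ⇒ Q   [E → Q]
Q ⇒ Q-T   [Q → Q - T]
Q-T ⇒ T-T   [Q → T]
T-T ⇒ v-T   [T → v]
v-T ⇒ v-v   [T → v]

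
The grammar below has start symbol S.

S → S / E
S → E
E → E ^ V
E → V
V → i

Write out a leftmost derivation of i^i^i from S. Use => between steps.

S => E => E^V => E^V^V => V^V^V => i^V^V => i^i^V => i^i^i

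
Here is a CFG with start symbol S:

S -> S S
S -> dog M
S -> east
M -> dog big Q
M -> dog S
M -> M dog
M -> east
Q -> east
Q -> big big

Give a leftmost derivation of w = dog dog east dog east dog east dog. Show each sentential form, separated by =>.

S => dog M   [S -> dog M]
dog M => dog dog S   [M -> dog S]
dog dog S => dog dog S S   [S -> S S]
dog dog S S => dog dog east S   [S -> east]
dog dog east S => dog dog east S S   [S -> S S]
dog dog east S S => dog dog east dog M S   [S -> dog M]
dog dog east dog M S => dog dog east dog east S   [M -> east]
dog dog east dog east S => dog dog east dog east dog M   [S -> dog M]
dog dog east dog east dog M => dog dog east dog east dog M dog   [M -> M dog]
dog dog east dog east dog M dog => dog dog east dog east dog east dog   [M -> east]

S => dog M => dog dog S => dog dog S S => dog dog east S => dog dog east S S => dog dog east dog M S => dog dog east dog east S => dog dog east dog east dog M => dog dog east dog east dog M dog => dog dog east dog east dog east dog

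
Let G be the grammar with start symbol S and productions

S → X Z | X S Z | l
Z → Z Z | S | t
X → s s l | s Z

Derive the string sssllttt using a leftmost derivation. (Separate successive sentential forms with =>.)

S=>XZ=>sZZ=>sZZZ=>sSZZ=>sXSZZZ=>ssslSZZZ=>sssllZZZ=>ssslltZZ=>sssllttZ=>sssllttt

S => XZ   [S → X Z]
XZ => sZZ   [X → s Z]
sZZ => sZZZ   [Z → Z Z]
sZZZ => sSZZ   [Z → S]
sSZZ => sXSZZZ   [S → X S Z]
sXSZZZ => ssslSZZZ   [X → s s l]
ssslSZZZ => sssllZZZ   [S → l]
sssllZZZ => ssslltZZ   [Z → t]
ssslltZZ => sssllttZ   [Z → t]
sssllttZ => sssllttt   [Z → t]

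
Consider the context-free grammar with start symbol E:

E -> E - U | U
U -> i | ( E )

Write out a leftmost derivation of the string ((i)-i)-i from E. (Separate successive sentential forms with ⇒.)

E⇒E-U⇒U-U⇒(E)-U⇒(E-U)-U⇒(U-U)-U⇒((E)-U)-U⇒((U)-U)-U⇒((i)-U)-U⇒((i)-i)-U⇒((i)-i)-i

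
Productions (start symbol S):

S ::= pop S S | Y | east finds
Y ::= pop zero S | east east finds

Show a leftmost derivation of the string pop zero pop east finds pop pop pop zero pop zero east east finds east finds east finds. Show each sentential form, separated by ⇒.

S ⇒ Y ⇒ pop zero S ⇒ pop zero pop S S ⇒ pop zero pop east finds S ⇒ pop zero pop east finds pop S S ⇒ pop zero pop east finds pop pop S S S ⇒ pop zero pop east finds pop pop Y S S ⇒ pop zero pop east finds pop pop pop zero S S S ⇒ pop zero pop east finds pop pop pop zero Y S S ⇒ pop zero pop east finds pop pop pop zero pop zero S S S ⇒ pop zero pop east finds pop pop pop zero pop zero Y S S ⇒ pop zero pop east finds pop pop pop zero pop zero east east finds S S ⇒ pop zero pop east finds pop pop pop zero pop zero east east finds east finds S ⇒ pop zero pop east finds pop pop pop zero pop zero east east finds east finds east finds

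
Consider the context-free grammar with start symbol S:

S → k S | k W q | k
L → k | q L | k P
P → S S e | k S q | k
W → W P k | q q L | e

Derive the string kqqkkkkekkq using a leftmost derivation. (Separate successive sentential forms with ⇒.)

S ⇒ kWq ⇒ kWPkq ⇒ kqqLPkq ⇒ kqqkPPkq ⇒ kqqkSSePkq ⇒ kqqkkSePkq ⇒ kqqkkkSePkq ⇒ kqqkkkkePkq ⇒ kqqkkkkekkq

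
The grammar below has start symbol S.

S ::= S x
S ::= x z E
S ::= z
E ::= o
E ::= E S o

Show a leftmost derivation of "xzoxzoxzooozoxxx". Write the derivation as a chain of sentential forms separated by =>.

S => Sx => Sxx => Sxxx => xzExxx => xzESoxxx => xzESoSoxxx => xzoSoSoxxx => xzoxzEoSoxxx => xzoxzESooSoxxx => xzoxzoSooSoxxx => xzoxzoxzEooSoxxx => xzoxzoxzoooSoxxx => xzoxzoxzooozoxxx

S => Sx   [S ::= S x]
Sx => Sxx   [S ::= S x]
Sxx => Sxxx   [S ::= S x]
Sxxx => xzExxx   [S ::= x z E]
xzExxx => xzESoxxx   [E ::= E S o]
xzESoxxx => xzESoSoxxx   [E ::= E S o]
xzESoSoxxx => xzoSoSoxxx   [E ::= o]
xzoSoSoxxx => xzoxzEoSoxxx   [S ::= x z E]
xzoxzEoSoxxx => xzoxzESooSoxxx   [E ::= E S o]
xzoxzESooSoxxx => xzoxzoSooSoxxx   [E ::= o]
xzoxzoSooSoxxx => xzoxzoxzEooSoxxx   [S ::= x z E]
xzoxzoxzEooSoxxx => xzoxzoxzoooSoxxx   [E ::= o]
xzoxzoxzoooSoxxx => xzoxzoxzooozoxxx   [S ::= z]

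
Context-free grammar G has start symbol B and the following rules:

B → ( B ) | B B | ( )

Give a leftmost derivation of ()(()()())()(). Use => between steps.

B => BB   [B → B B]
BB => ()B   [B → ( )]
()B => ()BB   [B → B B]
()BB => ()BBB   [B → B B]
()BBB => ()(B)BB   [B → ( B )]
()(B)BB => ()(BB)BB   [B → B B]
()(BB)BB => ()(BBB)BB   [B → B B]
()(BBB)BB => ()(()BB)BB   [B → ( )]
()(()BB)BB => ()(()()B)BB   [B → ( )]
()(()()B)BB => ()(()()())BB   [B → ( )]
()(()()())BB => ()(()()())()B   [B → ( )]
()(()()())()B => ()(()()())()()   [B → ( )]

B=>BB=>()B=>()BB=>()BBB=>()(B)BB=>()(BB)BB=>()(BBB)BB=>()(()BB)BB=>()(()()B)BB=>()(()()())BB=>()(()()())()B=>()(()()())()()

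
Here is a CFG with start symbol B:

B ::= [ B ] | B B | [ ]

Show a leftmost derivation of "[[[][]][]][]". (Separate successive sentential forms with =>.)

B => BB => [B]B => [BB]B => [[B]B]B => [[BB]B]B => [[[]B]B]B => [[[][]]B]B => [[[][]][]]B => [[[][]][]][]

B => BB   [B ::= B B]
BB => [B]B   [B ::= [ B ]]
[B]B => [BB]B   [B ::= B B]
[BB]B => [[B]B]B   [B ::= [ B ]]
[[B]B]B => [[BB]B]B   [B ::= B B]
[[BB]B]B => [[[]B]B]B   [B ::= [ ]]
[[[]B]B]B => [[[][]]B]B   [B ::= [ ]]
[[[][]]B]B => [[[][]][]]B   [B ::= [ ]]
[[[][]][]]B => [[[][]][]][]   [B ::= [ ]]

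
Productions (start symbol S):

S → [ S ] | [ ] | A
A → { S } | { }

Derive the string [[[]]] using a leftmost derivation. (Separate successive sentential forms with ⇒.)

S ⇒ [S]   [S → [ S ]]
[S] ⇒ [[S]]   [S → [ S ]]
[[S]] ⇒ [[[]]]   [S → [ ]]

S ⇒ [S] ⇒ [[S]] ⇒ [[[]]]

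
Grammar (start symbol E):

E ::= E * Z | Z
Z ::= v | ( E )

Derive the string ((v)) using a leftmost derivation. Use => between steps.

E => Z => (E) => (Z) => ((E)) => ((Z)) => ((v))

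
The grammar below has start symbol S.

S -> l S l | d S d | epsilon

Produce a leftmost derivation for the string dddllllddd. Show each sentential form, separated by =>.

S => dSd   [S -> d S d]
dSd => ddSdd   [S -> d S d]
ddSdd => dddSddd   [S -> d S d]
dddSddd => dddlSlddd   [S -> l S l]
dddlSlddd => dddllSllddd   [S -> l S l]
dddllSllddd => dddllllddd   [S -> epsilon]

S => dSd => ddSdd => dddSddd => dddlSlddd => dddllSllddd => dddllllddd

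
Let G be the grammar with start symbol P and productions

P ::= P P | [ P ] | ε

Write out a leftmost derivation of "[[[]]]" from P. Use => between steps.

P => PP => PPP => PPPP => PPPPP => [P]PPPP => [[P]]PPPP => [[[P]]]PPPP => [[[]]]PPPP => [[[]]]PPP => [[[]]]PP => [[[]]]P => [[[]]]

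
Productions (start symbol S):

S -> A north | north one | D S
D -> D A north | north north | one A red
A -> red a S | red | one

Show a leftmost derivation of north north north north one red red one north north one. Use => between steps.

S => D S => north north S => north north D S => north north north north S => north north north north D S => north north north north D A north S => north north north north one A red A north S => north north north north one red red A north S => north north north north one red red one north S => north north north north one red red one north north one

S => D S   [S -> D S]
D S => north north S   [D -> north north]
north north S => north north D S   [S -> D S]
north north D S => north north north north S   [D -> north north]
north north north north S => north north north north D S   [S -> D S]
north north north north D S => north north north north D A north S   [D -> D A north]
north north north north D A north S => north north north north one A red A north S   [D -> one A red]
north north north north one A red A north S => north north north north one red red A north S   [A -> red]
north north north north one red red A north S => north north north north one red red one north S   [A -> one]
north north north north one red red one north S => north north north north one red red one north north one   [S -> north one]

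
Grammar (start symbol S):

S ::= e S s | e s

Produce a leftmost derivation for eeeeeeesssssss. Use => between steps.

S => eSs   [S ::= e S s]
eSs => eeSss   [S ::= e S s]
eeSss => eeeSsss   [S ::= e S s]
eeeSsss => eeeeSssss   [S ::= e S s]
eeeeSssss => eeeeeSsssss   [S ::= e S s]
eeeeeSsssss => eeeeeeSssssss   [S ::= e S s]
eeeeeeSssssss => eeeeeeesssssss   [S ::= e s]

S=>eSs=>eeSss=>eeeSsss=>eeeeSssss=>eeeeeSsssss=>eeeeeeSssssss=>eeeeeeesssssss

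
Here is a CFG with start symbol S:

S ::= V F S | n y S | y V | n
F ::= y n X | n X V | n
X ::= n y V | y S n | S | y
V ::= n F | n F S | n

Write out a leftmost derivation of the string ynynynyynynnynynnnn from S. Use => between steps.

S => yV   [S ::= y V]
yV => ynF   [V ::= n F]
ynF => ynynX   [F ::= y n X]
ynynX => ynynySn   [X ::= y S n]
ynynySn => ynynynySn   [S ::= n y S]
ynynynySn => ynynynyyVn   [S ::= y V]
ynynynyyVn => ynynynyynFn   [V ::= n F]
ynynynyynFn => ynynynyynynXn   [F ::= y n X]
ynynynyynynXn => ynynynyynynnyVn   [X ::= n y V]
ynynynyynynnyVn => ynynynyynynnynFSn   [V ::= n F S]
ynynynyynynnynFSn => ynynynyynynnynynXSn   [F ::= y n X]
ynynynyynynnynynXSn => ynynynyynynnynynSSn   [X ::= S]
ynynynyynynnynynSSn => ynynynyynynnynynnSn   [S ::= n]
ynynynyynynnynynnSn => ynynynyynynnynynnnn   [S ::= n]

S=>yV=>ynF=>ynynX=>ynynySn=>ynynynySn=>ynynynyyVn=>ynynynyynFn=>ynynynyynynXn=>ynynynyynynnyVn=>ynynynyynynnynFSn=>ynynynyynynnynynXSn=>ynynynyynynnynynSSn=>ynynynyynynnynynnSn=>ynynynyynynnynynnnn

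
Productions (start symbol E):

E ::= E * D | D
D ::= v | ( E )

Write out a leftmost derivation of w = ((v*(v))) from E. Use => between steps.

E => D   [E ::= D]
D => (E)   [D ::= ( E )]
(E) => (D)   [E ::= D]
(D) => ((E))   [D ::= ( E )]
((E)) => ((E*D))   [E ::= E * D]
((E*D)) => ((D*D))   [E ::= D]
((D*D)) => ((v*D))   [D ::= v]
((v*D)) => ((v*(E)))   [D ::= ( E )]
((v*(E))) => ((v*(D)))   [E ::= D]
((v*(D))) => ((v*(v)))   [D ::= v]

E => D => (E) => (D) => ((E)) => ((E*D)) => ((D*D)) => ((v*D)) => ((v*(E))) => ((v*(D))) => ((v*(v)))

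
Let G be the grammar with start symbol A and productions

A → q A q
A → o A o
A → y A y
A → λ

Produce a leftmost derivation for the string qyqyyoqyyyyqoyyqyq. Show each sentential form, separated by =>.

A=>qAq=>qyAyq=>qyqAqyq=>qyqyAyqyq=>qyqyyAyyqyq=>qyqyyoAoyyqyq=>qyqyyoqAqoyyqyq=>qyqyyoqyAyqoyyqyq=>qyqyyoqyyAyyqoyyqyq=>qyqyyoqyyyyqoyyqyq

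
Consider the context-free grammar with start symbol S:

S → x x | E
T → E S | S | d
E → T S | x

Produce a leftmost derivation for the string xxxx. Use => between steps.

S => E => TS => SS => xxS => xxxx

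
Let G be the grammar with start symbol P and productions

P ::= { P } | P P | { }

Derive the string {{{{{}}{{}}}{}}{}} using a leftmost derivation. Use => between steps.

P => {P}   [P ::= { P }]
{P} => {PP}   [P ::= P P]
{PP} => {{P}P}   [P ::= { P }]
{{P}P} => {{PP}P}   [P ::= P P]
{{PP}P} => {{{P}P}P}   [P ::= { P }]
{{{P}P}P} => {{{PP}P}P}   [P ::= P P]
{{{PP}P}P} => {{{{P}P}P}P}   [P ::= { P }]
{{{{P}P}P}P} => {{{{{}}P}P}P}   [P ::= { }]
{{{{{}}P}P}P} => {{{{{}}{P}}P}P}   [P ::= { P }]
{{{{{}}{P}}P}P} => {{{{{}}{{}}}P}P}   [P ::= { }]
{{{{{}}{{}}}P}P} => {{{{{}}{{}}}{}}P}   [P ::= { }]
{{{{{}}{{}}}{}}P} => {{{{{}}{{}}}{}}{}}   [P ::= { }]

P => {P} => {PP} => {{P}P} => {{PP}P} => {{{P}P}P} => {{{PP}P}P} => {{{{P}P}P}P} => {{{{{}}P}P}P} => {{{{{}}{P}}P}P} => {{{{{}}{{}}}P}P} => {{{{{}}{{}}}{}}P} => {{{{{}}{{}}}{}}{}}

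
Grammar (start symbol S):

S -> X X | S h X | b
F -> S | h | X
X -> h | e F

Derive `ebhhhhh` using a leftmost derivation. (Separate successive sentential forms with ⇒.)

S ⇒ XX ⇒ eFX ⇒ eSX ⇒ eShXX ⇒ eShXhXX ⇒ ebhXhXX ⇒ ebhhhXX ⇒ ebhhhhX ⇒ ebhhhhh

S ⇒ XX   [S -> X X]
XX ⇒ eFX   [X -> e F]
eFX ⇒ eSX   [F -> S]
eSX ⇒ eShXX   [S -> S h X]
eShXX ⇒ eShXhXX   [S -> S h X]
eShXhXX ⇒ ebhXhXX   [S -> b]
ebhXhXX ⇒ ebhhhXX   [X -> h]
ebhhhXX ⇒ ebhhhhX   [X -> h]
ebhhhhX ⇒ ebhhhhh   [X -> h]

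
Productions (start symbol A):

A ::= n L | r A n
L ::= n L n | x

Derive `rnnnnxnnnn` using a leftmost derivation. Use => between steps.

A => rAn => rnLn => rnnLnn => rnnnLnnn => rnnnnLnnnn => rnnnnxnnnn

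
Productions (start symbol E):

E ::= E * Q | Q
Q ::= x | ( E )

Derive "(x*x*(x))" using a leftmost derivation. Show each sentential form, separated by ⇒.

E⇒Q⇒(E)⇒(E*Q)⇒(E*Q*Q)⇒(Q*Q*Q)⇒(x*Q*Q)⇒(x*x*Q)⇒(x*x*(E))⇒(x*x*(Q))⇒(x*x*(x))

E ⇒ Q   [E ::= Q]
Q ⇒ (E)   [Q ::= ( E )]
(E) ⇒ (E*Q)   [E ::= E * Q]
(E*Q) ⇒ (E*Q*Q)   [E ::= E * Q]
(E*Q*Q) ⇒ (Q*Q*Q)   [E ::= Q]
(Q*Q*Q) ⇒ (x*Q*Q)   [Q ::= x]
(x*Q*Q) ⇒ (x*x*Q)   [Q ::= x]
(x*x*Q) ⇒ (x*x*(E))   [Q ::= ( E )]
(x*x*(E)) ⇒ (x*x*(Q))   [E ::= Q]
(x*x*(Q)) ⇒ (x*x*(x))   [Q ::= x]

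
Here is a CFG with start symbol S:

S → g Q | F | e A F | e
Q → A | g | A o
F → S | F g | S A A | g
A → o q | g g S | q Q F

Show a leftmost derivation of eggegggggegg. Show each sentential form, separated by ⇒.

S ⇒ eAF ⇒ eggSF ⇒ eggeAFF ⇒ eggeggSFF ⇒ eggegggQFF ⇒ eggegggAFF ⇒ eggegggggSFF ⇒ eggegggggeFF ⇒ eggegggggegF ⇒ eggegggggegg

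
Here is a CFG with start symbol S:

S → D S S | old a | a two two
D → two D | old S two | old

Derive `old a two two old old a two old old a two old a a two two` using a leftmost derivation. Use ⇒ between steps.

S ⇒ D S S ⇒ old S S ⇒ old a two two S ⇒ old a two two D S S ⇒ old a two two old S S ⇒ old a two two old old a S ⇒ old a two two old old a D S S ⇒ old a two two old old a two D S S ⇒ old a two two old old a two old S two S S ⇒ old a two two old old a two old old a two S S ⇒ old a two two old old a two old old a two old a S ⇒ old a two two old old a two old old a two old a a two two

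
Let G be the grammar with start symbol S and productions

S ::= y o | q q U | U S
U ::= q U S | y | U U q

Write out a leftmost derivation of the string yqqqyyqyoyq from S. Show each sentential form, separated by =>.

S=>US=>yS=>yqqU=>yqqUUq=>yqqqUSUq=>yqqqUUqSUq=>yqqqyUqSUq=>yqqqyyqSUq=>yqqqyyqyoUq=>yqqqyyqyoyq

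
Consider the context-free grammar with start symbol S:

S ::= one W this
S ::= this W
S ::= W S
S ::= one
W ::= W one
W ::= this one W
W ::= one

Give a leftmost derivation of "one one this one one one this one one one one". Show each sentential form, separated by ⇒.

S ⇒ W S   [S ::= W S]
W S ⇒ W one S   [W ::= W one]
W one S ⇒ one one S   [W ::= one]
one one S ⇒ one one W S   [S ::= W S]
one one W S ⇒ one one this one W S   [W ::= this one W]
one one this one W S ⇒ one one this one W one S   [W ::= W one]
one one this one W one S ⇒ one one this one one one S   [W ::= one]
one one this one one one S ⇒ one one this one one one this W   [S ::= this W]
one one this one one one this W ⇒ one one this one one one this W one   [W ::= W one]
one one this one one one this W one ⇒ one one this one one one this W one one   [W ::= W one]
one one this one one one this W one one ⇒ one one this one one one this W one one one   [W ::= W one]
one one this one one one this W one one one ⇒ one one this one one one this one one one one   [W ::= one]

S ⇒ W S ⇒ W one S ⇒ one one S ⇒ one one W S ⇒ one one this one W S ⇒ one one this one W one S ⇒ one one this one one one S ⇒ one one this one one one this W ⇒ one one this one one one this W one ⇒ one one this one one one this W one one ⇒ one one this one one one this W one one one ⇒ one one this one one one this one one one one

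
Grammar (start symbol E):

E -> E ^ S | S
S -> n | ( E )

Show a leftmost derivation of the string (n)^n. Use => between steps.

E=>E^S=>S^S=>(E)^S=>(S)^S=>(n)^S=>(n)^n

E => E^S   [E -> E ^ S]
E^S => S^S   [E -> S]
S^S => (E)^S   [S -> ( E )]
(E)^S => (S)^S   [E -> S]
(S)^S => (n)^S   [S -> n]
(n)^S => (n)^n   [S -> n]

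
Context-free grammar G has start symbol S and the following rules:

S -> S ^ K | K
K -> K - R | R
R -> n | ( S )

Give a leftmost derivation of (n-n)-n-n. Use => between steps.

S => K => K-R => K-R-R => R-R-R => (S)-R-R => (K)-R-R => (K-R)-R-R => (R-R)-R-R => (n-R)-R-R => (n-n)-R-R => (n-n)-n-R => (n-n)-n-n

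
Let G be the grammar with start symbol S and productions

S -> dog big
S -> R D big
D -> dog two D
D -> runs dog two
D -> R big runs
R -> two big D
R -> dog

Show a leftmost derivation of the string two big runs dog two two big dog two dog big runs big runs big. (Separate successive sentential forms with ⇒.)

S ⇒ R D big   [S -> R D big]
R D big ⇒ two big D D big   [R -> two big D]
two big D D big ⇒ two big runs dog two D big   [D -> runs dog two]
two big runs dog two D big ⇒ two big runs dog two R big runs big   [D -> R big runs]
two big runs dog two R big runs big ⇒ two big runs dog two two big D big runs big   [R -> two big D]
two big runs dog two two big D big runs big ⇒ two big runs dog two two big dog two D big runs big   [D -> dog two D]
two big runs dog two two big dog two D big runs big ⇒ two big runs dog two two big dog two R big runs big runs big   [D -> R big runs]
two big runs dog two two big dog two R big runs big runs big ⇒ two big runs dog two two big dog two dog big runs big runs big   [R -> dog]

S ⇒ R D big ⇒ two big D D big ⇒ two big runs dog two D big ⇒ two big runs dog two R big runs big ⇒ two big runs dog two two big D big runs big ⇒ two big runs dog two two big dog two D big runs big ⇒ two big runs dog two two big dog two R big runs big runs big ⇒ two big runs dog two two big dog two dog big runs big runs big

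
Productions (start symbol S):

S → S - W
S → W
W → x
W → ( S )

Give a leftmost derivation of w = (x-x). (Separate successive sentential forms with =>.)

S=>W=>(S)=>(S-W)=>(W-W)=>(x-W)=>(x-x)

S => W   [S → W]
W => (S)   [W → ( S )]
(S) => (S-W)   [S → S - W]
(S-W) => (W-W)   [S → W]
(W-W) => (x-W)   [W → x]
(x-W) => (x-x)   [W → x]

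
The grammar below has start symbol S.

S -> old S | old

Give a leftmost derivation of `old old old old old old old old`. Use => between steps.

S => old S   [S -> old S]
old S => old old S   [S -> old S]
old old S => old old old S   [S -> old S]
old old old S => old old old old S   [S -> old S]
old old old old S => old old old old old S   [S -> old S]
old old old old old S => old old old old old old S   [S -> old S]
old old old old old old S => old old old old old old old S   [S -> old S]
old old old old old old old S => old old old old old old old old   [S -> old]

S => old S => old old S => old old old S => old old old old S => old old old old old S => old old old old old old S => old old old old old old old S => old old old old old old old old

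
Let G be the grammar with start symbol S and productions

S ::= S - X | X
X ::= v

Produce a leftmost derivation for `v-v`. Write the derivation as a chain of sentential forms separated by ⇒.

S ⇒ S-X ⇒ X-X ⇒ v-X ⇒ v-v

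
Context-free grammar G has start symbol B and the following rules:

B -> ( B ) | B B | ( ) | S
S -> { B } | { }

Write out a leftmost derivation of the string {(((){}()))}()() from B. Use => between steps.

B=>BB=>BBB=>SBB=>{B}BB=>{(B)}BB=>{((B))}BB=>{((BB))}BB=>{((()B))}BB=>{((()BB))}BB=>{((()SB))}BB=>{(((){}B))}BB=>{(((){}()))}BB=>{(((){}()))}()B=>{(((){}()))}()()

B => BB   [B -> B B]
BB => BBB   [B -> B B]
BBB => SBB   [B -> S]
SBB => {B}BB   [S -> { B }]
{B}BB => {(B)}BB   [B -> ( B )]
{(B)}BB => {((B))}BB   [B -> ( B )]
{((B))}BB => {((BB))}BB   [B -> B B]
{((BB))}BB => {((()B))}BB   [B -> ( )]
{((()B))}BB => {((()BB))}BB   [B -> B B]
{((()BB))}BB => {((()SB))}BB   [B -> S]
{((()SB))}BB => {(((){}B))}BB   [S -> { }]
{(((){}B))}BB => {(((){}()))}BB   [B -> ( )]
{(((){}()))}BB => {(((){}()))}()B   [B -> ( )]
{(((){}()))}()B => {(((){}()))}()()   [B -> ( )]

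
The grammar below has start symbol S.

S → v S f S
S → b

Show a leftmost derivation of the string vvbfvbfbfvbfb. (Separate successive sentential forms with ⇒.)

S ⇒ vSfS   [S → v S f S]
vSfS ⇒ vvSfSfS   [S → v S f S]
vvSfSfS ⇒ vvbfSfS   [S → b]
vvbfSfS ⇒ vvbfvSfSfS   [S → v S f S]
vvbfvSfSfS ⇒ vvbfvbfSfS   [S → b]
vvbfvbfSfS ⇒ vvbfvbfbfS   [S → b]
vvbfvbfbfS ⇒ vvbfvbfbfvSfS   [S → v S f S]
vvbfvbfbfvSfS ⇒ vvbfvbfbfvbfS   [S → b]
vvbfvbfbfvbfS ⇒ vvbfvbfbfvbfb   [S → b]

S ⇒ vSfS ⇒ vvSfSfS ⇒ vvbfSfS ⇒ vvbfvSfSfS ⇒ vvbfvbfSfS ⇒ vvbfvbfbfS ⇒ vvbfvbfbfvSfS ⇒ vvbfvbfbfvbfS ⇒ vvbfvbfbfvbfb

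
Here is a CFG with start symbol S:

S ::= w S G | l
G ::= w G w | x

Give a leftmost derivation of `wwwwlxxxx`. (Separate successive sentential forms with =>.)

S => wSG => wwSGG => wwwSGGG => wwwwSGGGG => wwwwlGGGG => wwwwlxGGG => wwwwlxxGG => wwwwlxxxG => wwwwlxxxx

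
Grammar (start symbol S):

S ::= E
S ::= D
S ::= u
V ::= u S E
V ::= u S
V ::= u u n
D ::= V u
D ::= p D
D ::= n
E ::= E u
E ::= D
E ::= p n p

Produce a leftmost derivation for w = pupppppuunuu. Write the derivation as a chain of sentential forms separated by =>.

S => D => pD => pVu => puSu => puEu => puDu => pupDu => puppDu => pupppDu => puppppDu => pupppppDu => pupppppVuu => pupppppuunuu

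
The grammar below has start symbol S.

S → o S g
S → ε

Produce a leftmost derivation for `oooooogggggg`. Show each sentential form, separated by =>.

S=>oSg=>ooSgg=>oooSggg=>ooooSgggg=>oooooSggggg=>ooooooSgggggg=>oooooogggggg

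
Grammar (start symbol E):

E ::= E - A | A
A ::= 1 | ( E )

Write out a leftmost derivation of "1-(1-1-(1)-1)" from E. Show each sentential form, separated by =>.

E=>E-A=>A-A=>1-A=>1-(E)=>1-(E-A)=>1-(E-A-A)=>1-(E-A-A-A)=>1-(A-A-A-A)=>1-(1-A-A-A)=>1-(1-1-A-A)=>1-(1-1-(E)-A)=>1-(1-1-(A)-A)=>1-(1-1-(1)-A)=>1-(1-1-(1)-1)

E => E-A   [E ::= E - A]
E-A => A-A   [E ::= A]
A-A => 1-A   [A ::= 1]
1-A => 1-(E)   [A ::= ( E )]
1-(E) => 1-(E-A)   [E ::= E - A]
1-(E-A) => 1-(E-A-A)   [E ::= E - A]
1-(E-A-A) => 1-(E-A-A-A)   [E ::= E - A]
1-(E-A-A-A) => 1-(A-A-A-A)   [E ::= A]
1-(A-A-A-A) => 1-(1-A-A-A)   [A ::= 1]
1-(1-A-A-A) => 1-(1-1-A-A)   [A ::= 1]
1-(1-1-A-A) => 1-(1-1-(E)-A)   [A ::= ( E )]
1-(1-1-(E)-A) => 1-(1-1-(A)-A)   [E ::= A]
1-(1-1-(A)-A) => 1-(1-1-(1)-A)   [A ::= 1]
1-(1-1-(1)-A) => 1-(1-1-(1)-1)   [A ::= 1]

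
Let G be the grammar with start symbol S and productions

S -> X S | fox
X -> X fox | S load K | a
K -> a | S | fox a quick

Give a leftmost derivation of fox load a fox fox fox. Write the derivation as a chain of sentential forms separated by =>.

S => X S => X fox S => X fox fox S => S load K fox fox S => fox load K fox fox S => fox load a fox fox S => fox load a fox fox fox

S => X S   [S -> X S]
X S => X fox S   [X -> X fox]
X fox S => X fox fox S   [X -> X fox]
X fox fox S => S load K fox fox S   [X -> S load K]
S load K fox fox S => fox load K fox fox S   [S -> fox]
fox load K fox fox S => fox load a fox fox S   [K -> a]
fox load a fox fox S => fox load a fox fox fox   [S -> fox]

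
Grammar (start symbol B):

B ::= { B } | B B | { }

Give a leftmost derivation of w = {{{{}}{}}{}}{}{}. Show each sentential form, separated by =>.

B=>BB=>BBB=>{B}BB=>{BB}BB=>{{B}B}BB=>{{BB}B}BB=>{{{B}B}B}BB=>{{{{}}B}B}BB=>{{{{}}{}}B}BB=>{{{{}}{}}{}}BB=>{{{{}}{}}{}}{}B=>{{{{}}{}}{}}{}{}

B => BB   [B ::= B B]
BB => BBB   [B ::= B B]
BBB => {B}BB   [B ::= { B }]
{B}BB => {BB}BB   [B ::= B B]
{BB}BB => {{B}B}BB   [B ::= { B }]
{{B}B}BB => {{BB}B}BB   [B ::= B B]
{{BB}B}BB => {{{B}B}B}BB   [B ::= { B }]
{{{B}B}B}BB => {{{{}}B}B}BB   [B ::= { }]
{{{{}}B}B}BB => {{{{}}{}}B}BB   [B ::= { }]
{{{{}}{}}B}BB => {{{{}}{}}{}}BB   [B ::= { }]
{{{{}}{}}{}}BB => {{{{}}{}}{}}{}B   [B ::= { }]
{{{{}}{}}{}}{}B => {{{{}}{}}{}}{}{}   [B ::= { }]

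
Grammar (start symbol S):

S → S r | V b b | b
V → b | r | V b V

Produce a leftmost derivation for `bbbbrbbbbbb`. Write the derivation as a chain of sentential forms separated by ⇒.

S ⇒ Vbb   [S → V b b]
Vbb ⇒ VbVbb   [V → V b V]
VbVbb ⇒ VbVbVbb   [V → V b V]
VbVbVbb ⇒ VbVbVbVbb   [V → V b V]
VbVbVbVbb ⇒ VbVbVbVbVbb   [V → V b V]
VbVbVbVbVbb ⇒ bbVbVbVbVbb   [V → b]
bbVbVbVbVbb ⇒ bbbbVbVbVbb   [V → b]
bbbbVbVbVbb ⇒ bbbbrbVbVbb   [V → r]
bbbbrbVbVbb ⇒ bbbbrbbbVbb   [V → b]
bbbbrbbbVbb ⇒ bbbbrbbbbbb   [V → b]

S ⇒ Vbb ⇒ VbVbb ⇒ VbVbVbb ⇒ VbVbVbVbb ⇒ VbVbVbVbVbb ⇒ bbVbVbVbVbb ⇒ bbbbVbVbVbb ⇒ bbbbrbVbVbb ⇒ bbbbrbbbVbb ⇒ bbbbrbbbbbb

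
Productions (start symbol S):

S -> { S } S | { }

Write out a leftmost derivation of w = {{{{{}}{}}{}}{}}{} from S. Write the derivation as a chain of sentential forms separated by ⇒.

S ⇒ {S}S   [S -> { S } S]
{S}S ⇒ {{S}S}S   [S -> { S } S]
{{S}S}S ⇒ {{{S}S}S}S   [S -> { S } S]
{{{S}S}S}S ⇒ {{{{S}S}S}S}S   [S -> { S } S]
{{{{S}S}S}S}S ⇒ {{{{{}}S}S}S}S   [S -> { }]
{{{{{}}S}S}S}S ⇒ {{{{{}}{}}S}S}S   [S -> { }]
{{{{{}}{}}S}S}S ⇒ {{{{{}}{}}{}}S}S   [S -> { }]
{{{{{}}{}}{}}S}S ⇒ {{{{{}}{}}{}}{}}S   [S -> { }]
{{{{{}}{}}{}}{}}S ⇒ {{{{{}}{}}{}}{}}{}   [S -> { }]

S ⇒ {S}S ⇒ {{S}S}S ⇒ {{{S}S}S}S ⇒ {{{{S}S}S}S}S ⇒ {{{{{}}S}S}S}S ⇒ {{{{{}}{}}S}S}S ⇒ {{{{{}}{}}{}}S}S ⇒ {{{{{}}{}}{}}{}}S ⇒ {{{{{}}{}}{}}{}}{}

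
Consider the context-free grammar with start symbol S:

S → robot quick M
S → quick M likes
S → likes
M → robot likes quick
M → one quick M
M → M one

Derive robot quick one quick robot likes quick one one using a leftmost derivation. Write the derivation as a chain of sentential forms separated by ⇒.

S ⇒ robot quick M ⇒ robot quick one quick M ⇒ robot quick one quick M one ⇒ robot quick one quick M one one ⇒ robot quick one quick robot likes quick one one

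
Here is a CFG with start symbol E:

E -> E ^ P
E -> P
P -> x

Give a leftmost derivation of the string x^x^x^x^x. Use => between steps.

E => E^P   [E -> E ^ P]
E^P => E^P^P   [E -> E ^ P]
E^P^P => E^P^P^P   [E -> E ^ P]
E^P^P^P => E^P^P^P^P   [E -> E ^ P]
E^P^P^P^P => P^P^P^P^P   [E -> P]
P^P^P^P^P => x^P^P^P^P   [P -> x]
x^P^P^P^P => x^x^P^P^P   [P -> x]
x^x^P^P^P => x^x^x^P^P   [P -> x]
x^x^x^P^P => x^x^x^x^P   [P -> x]
x^x^x^x^P => x^x^x^x^x   [P -> x]

E => E^P => E^P^P => E^P^P^P => E^P^P^P^P => P^P^P^P^P => x^P^P^P^P => x^x^P^P^P => x^x^x^P^P => x^x^x^x^P => x^x^x^x^x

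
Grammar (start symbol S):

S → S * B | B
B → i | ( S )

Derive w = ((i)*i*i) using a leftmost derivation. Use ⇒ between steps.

S ⇒ B   [S → B]
B ⇒ (S)   [B → ( S )]
(S) ⇒ (S*B)   [S → S * B]
(S*B) ⇒ (S*B*B)   [S → S * B]
(S*B*B) ⇒ (B*B*B)   [S → B]
(B*B*B) ⇒ ((S)*B*B)   [B → ( S )]
((S)*B*B) ⇒ ((B)*B*B)   [S → B]
((B)*B*B) ⇒ ((i)*B*B)   [B → i]
((i)*B*B) ⇒ ((i)*i*B)   [B → i]
((i)*i*B) ⇒ ((i)*i*i)   [B → i]

S ⇒ B ⇒ (S) ⇒ (S*B) ⇒ (S*B*B) ⇒ (B*B*B) ⇒ ((S)*B*B) ⇒ ((B)*B*B) ⇒ ((i)*B*B) ⇒ ((i)*i*B) ⇒ ((i)*i*i)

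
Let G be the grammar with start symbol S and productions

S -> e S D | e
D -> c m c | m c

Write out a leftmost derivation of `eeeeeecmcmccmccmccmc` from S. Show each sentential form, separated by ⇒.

S ⇒ eSD ⇒ eeSDD ⇒ eeeSDDD ⇒ eeeeSDDDD ⇒ eeeeeSDDDDD ⇒ eeeeeeDDDDD ⇒ eeeeeecmcDDDD ⇒ eeeeeecmcmcDDD ⇒ eeeeeecmcmccmcDD ⇒ eeeeeecmcmccmccmcD ⇒ eeeeeecmcmccmccmccmc

S ⇒ eSD   [S -> e S D]
eSD ⇒ eeSDD   [S -> e S D]
eeSDD ⇒ eeeSDDD   [S -> e S D]
eeeSDDD ⇒ eeeeSDDDD   [S -> e S D]
eeeeSDDDD ⇒ eeeeeSDDDDD   [S -> e S D]
eeeeeSDDDDD ⇒ eeeeeeDDDDD   [S -> e]
eeeeeeDDDDD ⇒ eeeeeecmcDDDD   [D -> c m c]
eeeeeecmcDDDD ⇒ eeeeeecmcmcDDD   [D -> m c]
eeeeeecmcmcDDD ⇒ eeeeeecmcmccmcDD   [D -> c m c]
eeeeeecmcmccmcDD ⇒ eeeeeecmcmccmccmcD   [D -> c m c]
eeeeeecmcmccmccmcD ⇒ eeeeeecmcmccmccmccmc   [D -> c m c]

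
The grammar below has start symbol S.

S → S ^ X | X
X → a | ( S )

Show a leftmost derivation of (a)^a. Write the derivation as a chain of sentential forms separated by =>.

S => S^X => X^X => (S)^X => (X)^X => (a)^X => (a)^a

S => S^X   [S → S ^ X]
S^X => X^X   [S → X]
X^X => (S)^X   [X → ( S )]
(S)^X => (X)^X   [S → X]
(X)^X => (a)^X   [X → a]
(a)^X => (a)^a   [X → a]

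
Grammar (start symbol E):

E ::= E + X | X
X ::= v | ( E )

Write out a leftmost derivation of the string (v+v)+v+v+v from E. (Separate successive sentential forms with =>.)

E => E+X => E+X+X => E+X+X+X => X+X+X+X => (E)+X+X+X => (E+X)+X+X+X => (X+X)+X+X+X => (v+X)+X+X+X => (v+v)+X+X+X => (v+v)+v+X+X => (v+v)+v+v+X => (v+v)+v+v+v

E => E+X   [E ::= E + X]
E+X => E+X+X   [E ::= E + X]
E+X+X => E+X+X+X   [E ::= E + X]
E+X+X+X => X+X+X+X   [E ::= X]
X+X+X+X => (E)+X+X+X   [X ::= ( E )]
(E)+X+X+X => (E+X)+X+X+X   [E ::= E + X]
(E+X)+X+X+X => (X+X)+X+X+X   [E ::= X]
(X+X)+X+X+X => (v+X)+X+X+X   [X ::= v]
(v+X)+X+X+X => (v+v)+X+X+X   [X ::= v]
(v+v)+X+X+X => (v+v)+v+X+X   [X ::= v]
(v+v)+v+X+X => (v+v)+v+v+X   [X ::= v]
(v+v)+v+v+X => (v+v)+v+v+v   [X ::= v]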